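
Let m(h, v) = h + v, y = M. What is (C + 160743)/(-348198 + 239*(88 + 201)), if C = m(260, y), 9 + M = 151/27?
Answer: -4346989/7536429 ≈ -0.57680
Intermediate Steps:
M = -92/27 (M = -9 + 151/27 = -92/27 ≈ -3.4074)
y = -92/27 ≈ -3.4074
C = 6928/27 (C = 260 - 92/27 = 6928/27 ≈ 256.59)
(C + 160743)/(-348198 + 239*(88 + 201)) = (6928/27 + 160743)/(-348198 + 239*(88 + 201)) = 4346989/(27*(-348198 + 239*289)) = 4346989/(27*(-348198 + 69071)) = (4346989/27)/(-279127) = (4346989/27)*(-1/279127) = -4346989/7536429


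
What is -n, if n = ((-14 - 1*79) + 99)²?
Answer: -36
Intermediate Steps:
n = 36 (n = ((-14 - 79) + 99)² = (-93 + 99)² = 6² = 36)
-n = -1*36 = -36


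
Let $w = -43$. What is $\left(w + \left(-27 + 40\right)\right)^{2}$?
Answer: $900$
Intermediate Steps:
$\left(w + \left(-27 + 40\right)\right)^{2} = \left(-43 + \left(-27 + 40\right)\right)^{2} = \left(-43 + 13\right)^{2} = \left(-30\right)^{2} = 900$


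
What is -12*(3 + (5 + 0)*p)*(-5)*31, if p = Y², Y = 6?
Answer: 340380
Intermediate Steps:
p = 36 (p = 6² = 36)
-12*(3 + (5 + 0)*p)*(-5)*31 = -12*(3 + (5 + 0)*36)*(-5)*31 = -12*(3 + 5*36)*(-5)*31 = -12*(3 + 180)*(-5)*31 = -2196*(-5)*31 = -12*(-915)*31 = 10980*31 = 340380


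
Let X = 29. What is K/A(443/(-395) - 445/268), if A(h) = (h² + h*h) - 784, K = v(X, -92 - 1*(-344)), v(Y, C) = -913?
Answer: 5115694027400/4306155462199 ≈ 1.1880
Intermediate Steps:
K = -913
A(h) = -784 + 2*h² (A(h) = (h² + h²) - 784 = 2*h² - 784 = -784 + 2*h²)
K/A(443/(-395) - 445/268) = -913/(-784 + 2*(443/(-395) - 445/268)²) = -913/(-784 + 2*(443*(-1/395) - 445*1/268)²) = -913/(-784 + 2*(-443/395 - 445/268)²) = -913/(-784 + 2*(-294499/105860)²) = -913/(-784 + 2*(86729661001/11206339600)) = -913/(-784 + 86729661001/5603169800) = -913/(-4306155462199/5603169800) = -913*(-5603169800/4306155462199) = 5115694027400/4306155462199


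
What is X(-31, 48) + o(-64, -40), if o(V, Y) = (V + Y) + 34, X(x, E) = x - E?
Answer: -149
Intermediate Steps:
o(V, Y) = 34 + V + Y
X(-31, 48) + o(-64, -40) = (-31 - 1*48) + (34 - 64 - 40) = (-31 - 48) - 70 = -79 - 70 = -149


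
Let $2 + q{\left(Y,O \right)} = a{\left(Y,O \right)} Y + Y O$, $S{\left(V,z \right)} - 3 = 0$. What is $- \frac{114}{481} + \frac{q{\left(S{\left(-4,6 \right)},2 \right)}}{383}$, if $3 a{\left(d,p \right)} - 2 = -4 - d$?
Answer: $- \frac{44143}{184223} \approx -0.23962$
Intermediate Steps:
$a{\left(d,p \right)} = - \frac{2}{3} - \frac{d}{3}$ ($a{\left(d,p \right)} = \frac{2}{3} + \frac{-4 - d}{3} = \frac{2}{3} - \left(\frac{4}{3} + \frac{d}{3}\right) = - \frac{2}{3} - \frac{d}{3}$)
$S{\left(V,z \right)} = 3$ ($S{\left(V,z \right)} = 3 + 0 = 3$)
$q{\left(Y,O \right)} = -2 + O Y + Y \left(- \frac{2}{3} - \frac{Y}{3}\right)$ ($q{\left(Y,O \right)} = -2 + \left(\left(- \frac{2}{3} - \frac{Y}{3}\right) Y + Y O\right) = -2 + \left(Y \left(- \frac{2}{3} - \frac{Y}{3}\right) + O Y\right) = -2 + \left(O Y + Y \left(- \frac{2}{3} - \frac{Y}{3}\right)\right) = -2 + O Y + Y \left(- \frac{2}{3} - \frac{Y}{3}\right)$)
$- \frac{114}{481} + \frac{q{\left(S{\left(-4,6 \right)},2 \right)}}{383} = - \frac{114}{481} + \frac{-2 + 2 \cdot 3 - 1 \left(2 + 3\right)}{383} = \left(-114\right) \frac{1}{481} + \left(-2 + 6 - 1 \cdot 5\right) \frac{1}{383} = - \frac{114}{481} + \left(-2 + 6 - 5\right) \frac{1}{383} = - \frac{114}{481} - \frac{1}{383} = - \frac{44143}{184223}$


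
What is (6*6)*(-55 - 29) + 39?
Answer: -2985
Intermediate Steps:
(6*6)*(-55 - 29) + 39 = 36*(-84) + 39 = -3024 + 39 = -2985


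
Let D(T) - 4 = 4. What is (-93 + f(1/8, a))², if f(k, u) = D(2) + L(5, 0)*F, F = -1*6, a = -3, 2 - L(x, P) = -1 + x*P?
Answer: 10609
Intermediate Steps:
L(x, P) = 3 - P*x (L(x, P) = 2 - (-1 + x*P) = 2 - (-1 + P*x) = 2 + (1 - P*x) = 3 - P*x)
D(T) = 8 (D(T) = 4 + 4 = 8)
F = -6
f(k, u) = -10 (f(k, u) = 8 + (3 - 1*0*5)*(-6) = 8 + (3 + 0)*(-6) = 8 + 3*(-6) = 8 - 18 = -10)
(-93 + f(1/8, a))² = (-93 - 10)² = (-103)² = 10609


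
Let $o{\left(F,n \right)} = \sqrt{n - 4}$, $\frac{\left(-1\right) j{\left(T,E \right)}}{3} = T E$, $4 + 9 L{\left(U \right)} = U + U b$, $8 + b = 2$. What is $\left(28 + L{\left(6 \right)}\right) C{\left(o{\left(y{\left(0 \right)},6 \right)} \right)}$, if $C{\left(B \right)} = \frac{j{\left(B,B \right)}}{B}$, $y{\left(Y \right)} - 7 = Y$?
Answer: $- \frac{218 \sqrt{2}}{3} \approx -102.77$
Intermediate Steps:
$b = -6$ ($b = -8 + 2 = -6$)
$y{\left(Y \right)} = 7 + Y$
$L{\left(U \right)} = - \frac{4}{9} - \frac{5 U}{9}$ ($L{\left(U \right)} = - \frac{4}{9} + \frac{U + U \left(-6\right)}{9} = - \frac{4}{9} + \frac{U - 6 U}{9} = - \frac{4}{9} + \frac{\left(-5\right) U}{9} = - \frac{4}{9} - \frac{5 U}{9}$)
$j{\left(T,E \right)} = - 3 E T$ ($j{\left(T,E \right)} = - 3 T E = - 3 E T$)
$o{\left(F,n \right)} = \sqrt{-4 + n}$
$C{\left(B \right)} = - 3 B$ ($C{\left(B \right)} = \frac{\left(-3\right) B B}{B} = \frac{\left(-3\right) B^{2}}{B} = - 3 B$)
$\left(28 + L{\left(6 \right)}\right) C{\left(o{\left(y{\left(0 \right)},6 \right)} \right)} = \left(28 - \frac{34}{9}\right) \left(- 3 \sqrt{-4 + 6}\right) = \left(28 - \frac{34}{9}\right) \left(- 3 \sqrt{2}\right) = \frac{218 \left(- 3 \sqrt{2}\right)}{9} = - \frac{218 \sqrt{2}}{3}$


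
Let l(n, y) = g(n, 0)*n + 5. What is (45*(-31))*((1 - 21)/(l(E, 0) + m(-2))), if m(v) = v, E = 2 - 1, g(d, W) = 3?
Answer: 4650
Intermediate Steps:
E = 1
l(n, y) = 5 + 3*n (l(n, y) = 3*n + 5 = 5 + 3*n)
(45*(-31))*((1 - 21)/(l(E, 0) + m(-2))) = (45*(-31))*((1 - 21)/((5 + 3*1) - 2)) = -(-27900)/((5 + 3) - 2) = -(-27900)/(8 - 2) = -(-27900)/6 = -1395*(-10/3) = 4650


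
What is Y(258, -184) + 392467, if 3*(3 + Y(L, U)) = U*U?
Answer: 1211248/3 ≈ 4.0375e+5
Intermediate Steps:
Y(L, U) = -3 + U²/3 (Y(L, U) = -3 + (U*U)/3 = -3 + U²/3)
Y(258, -184) + 392467 = (-3 + (⅓)*(-184)²) + 392467 = (-3 + (⅓)*33856) + 392467 = (-3 + 33856/3) + 392467 = 33847/3 + 392467 = 1211248/3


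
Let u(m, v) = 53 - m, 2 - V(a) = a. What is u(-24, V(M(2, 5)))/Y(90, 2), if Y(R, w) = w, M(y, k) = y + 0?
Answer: 77/2 ≈ 38.500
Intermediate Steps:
M(y, k) = y
V(a) = 2 - a
u(-24, V(M(2, 5)))/Y(90, 2) = (53 - 1*(-24))/2 = (53 + 24)*(1/2) = 77*(1/2) = 77/2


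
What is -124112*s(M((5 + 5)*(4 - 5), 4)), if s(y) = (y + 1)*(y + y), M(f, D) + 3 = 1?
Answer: -496448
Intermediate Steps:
M(f, D) = -2 (M(f, D) = -3 + 1 = -2)
s(y) = 2*y*(1 + y) (s(y) = (1 + y)*(2*y) = 2*y*(1 + y))
-124112*s(M((5 + 5)*(4 - 5), 4)) = -248224*(-2)*(1 - 2) = -248224*(-2)*(-1) = -124112*4 = -496448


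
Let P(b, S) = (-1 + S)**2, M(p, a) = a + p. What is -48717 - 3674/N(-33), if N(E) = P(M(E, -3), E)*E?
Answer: -84475111/1734 ≈ -48717.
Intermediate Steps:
N(E) = E*(-1 + E)**2 (N(E) = (-1 + E)**2*E = E*(-1 + E)**2)
-48717 - 3674/N(-33) = -48717 - 3674/((-33*(-1 - 33)**2)) = -48717 - 3674/((-33*(-34)**2)) = -48717 - 3674/((-33*1156)) = -48717 - 3674/(-38148) = -48717 - 3674*(-1)/38148 = -48717 - 1*(-167/1734) = -48717 + 167/1734 = -84475111/1734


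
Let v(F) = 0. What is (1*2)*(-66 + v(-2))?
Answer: -132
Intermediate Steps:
(1*2)*(-66 + v(-2)) = (1*2)*(-66 + 0) = 2*(-66) = -132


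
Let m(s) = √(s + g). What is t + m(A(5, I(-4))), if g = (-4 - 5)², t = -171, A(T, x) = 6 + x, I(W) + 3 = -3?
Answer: -162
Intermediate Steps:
I(W) = -6 (I(W) = -3 - 3 = -6)
g = 81 (g = (-9)² = 81)
m(s) = √(81 + s) (m(s) = √(s + 81) = √(81 + s))
t + m(A(5, I(-4))) = -171 + √(81 + (6 - 6)) = -171 + √(81 + 0) = -171 + √81 = -171 + 9 = -162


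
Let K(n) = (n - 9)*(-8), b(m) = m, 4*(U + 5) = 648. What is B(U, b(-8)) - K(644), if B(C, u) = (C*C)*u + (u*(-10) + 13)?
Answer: -192019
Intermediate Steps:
U = 157 (U = -5 + (¼)*648 = -5 + 162 = 157)
K(n) = 72 - 8*n (K(n) = (-9 + n)*(-8) = 72 - 8*n)
B(C, u) = 13 - 10*u + u*C² (B(C, u) = C²*u + (-10*u + 13) = u*C² + (13 - 10*u) = 13 - 10*u + u*C²)
B(U, b(-8)) - K(644) = (13 - 10*(-8) - 8*157²) - (72 - 8*644) = (13 + 80 - 8*24649) - (72 - 5152) = (13 + 80 - 197192) - 1*(-5080) = -197099 + 5080 = -192019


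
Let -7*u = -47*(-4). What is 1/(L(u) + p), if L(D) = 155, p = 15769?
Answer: 1/15924 ≈ 6.2798e-5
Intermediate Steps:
u = -188/7 (u = -(-47)*(-4)/7 = -⅐*188 = -188/7 ≈ -26.857)
1/(L(u) + p) = 1/(155 + 15769) = 1/15924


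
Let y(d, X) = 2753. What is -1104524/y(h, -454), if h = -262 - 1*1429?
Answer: -1104524/2753 ≈ -401.21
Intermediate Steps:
h = -1691 (h = -262 - 1429 = -1691)
-1104524/y(h, -454) = -1104524/2753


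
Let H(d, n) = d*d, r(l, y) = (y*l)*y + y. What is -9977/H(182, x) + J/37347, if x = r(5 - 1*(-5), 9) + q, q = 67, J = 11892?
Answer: 7099863/412360676 ≈ 0.017218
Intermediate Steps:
r(l, y) = y + l*y² (r(l, y) = (l*y)*y + y = l*y² + y = y + l*y²)
x = 886 (x = 9*(1 + (5 - 1*(-5))*9) + 67 = 9*(1 + (5 + 5)*9) + 67 = 9*(1 + 10*9) + 67 = 9*(1 + 90) + 67 = 9*91 + 67 = 819 + 67 = 886)
H(d, n) = d²
-9977/H(182, x) + J/37347 = -9977/(182²) + 11892/37347 = -9977/33124 + 11892*(1/37347) = -9977*1/33124 + 3964/12449 = -9977/33124 + 3964/12449 = 7099863/412360676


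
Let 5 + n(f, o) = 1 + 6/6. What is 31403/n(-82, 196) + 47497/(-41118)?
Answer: -430457015/41118 ≈ -10469.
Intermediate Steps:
n(f, o) = -3 (n(f, o) = -5 + (1 + 6/6) = -5 + (1 + (1/6)*6) = -5 + (1 + 1) = -5 + 2 = -3)
31403/n(-82, 196) + 47497/(-41118) = 31403/(-3) + 47497/(-41118) = 31403*(-1/3) + 47497*(-1/41118) = -31403/3 - 47497/41118 = -430457015/41118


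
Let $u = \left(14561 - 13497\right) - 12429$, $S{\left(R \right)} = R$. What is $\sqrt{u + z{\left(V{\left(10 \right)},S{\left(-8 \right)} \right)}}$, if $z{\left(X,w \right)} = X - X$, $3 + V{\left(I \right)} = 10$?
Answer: $i \sqrt{11365} \approx 106.61 i$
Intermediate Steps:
$V{\left(I \right)} = 7$ ($V{\left(I \right)} = -3 + 10 = 7$)
$u = -11365$ ($u = 1064 - 12429 = -11365$)
$z{\left(X,w \right)} = 0$
$\sqrt{u + z{\left(V{\left(10 \right)},S{\left(-8 \right)} \right)}} = \sqrt{-11365 + 0} = \sqrt{-11365} = i \sqrt{11365}$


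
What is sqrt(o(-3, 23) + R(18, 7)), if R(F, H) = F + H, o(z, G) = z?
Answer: sqrt(22) ≈ 4.6904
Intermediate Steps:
sqrt(o(-3, 23) + R(18, 7)) = sqrt(-3 + (18 + 7)) = sqrt(-3 + 25) = sqrt(22)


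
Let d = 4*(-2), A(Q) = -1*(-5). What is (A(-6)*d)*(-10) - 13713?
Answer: -13313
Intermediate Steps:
A(Q) = 5
d = -8
(A(-6)*d)*(-10) - 13713 = (5*(-8))*(-10) - 13713 = -40*(-10) - 13713 = 400 - 13713 = -13313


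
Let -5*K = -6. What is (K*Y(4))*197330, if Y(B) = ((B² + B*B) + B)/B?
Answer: 2131164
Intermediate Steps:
K = 6/5 (K = -⅕*(-6) = 6/5 ≈ 1.2000)
Y(B) = (B + 2*B²)/B (Y(B) = ((B² + B²) + B)/B = (2*B² + B)/B = (B + 2*B²)/B)
(K*Y(4))*197330 = (6*(1 + 2*4)/5)*197330 = (6*(1 + 8)/5)*197330 = ((6/5)*9)*197330 = (54/5)*197330 = 2131164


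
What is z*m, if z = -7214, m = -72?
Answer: 519408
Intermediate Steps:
z*m = -7214*(-72) = 519408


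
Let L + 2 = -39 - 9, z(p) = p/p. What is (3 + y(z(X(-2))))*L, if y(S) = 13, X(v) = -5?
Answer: -800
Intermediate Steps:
z(p) = 1
L = -50 (L = -2 + (-39 - 9) = -2 - 48 = -50)
(3 + y(z(X(-2))))*L = (3 + 13)*(-50) = 16*(-50) = -800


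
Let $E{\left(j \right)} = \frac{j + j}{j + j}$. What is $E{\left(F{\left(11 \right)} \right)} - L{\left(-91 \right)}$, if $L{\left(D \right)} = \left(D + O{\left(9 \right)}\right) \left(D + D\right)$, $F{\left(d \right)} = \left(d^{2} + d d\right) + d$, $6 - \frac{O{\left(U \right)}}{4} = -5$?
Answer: $-8553$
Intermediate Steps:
$O{\left(U \right)} = 44$ ($O{\left(U \right)} = 24 - -20 = 24 + 20 = 44$)
$F{\left(d \right)} = d + 2 d^{2}$ ($F{\left(d \right)} = \left(d^{2} + d^{2}\right) + d = 2 d^{2} + d = d + 2 d^{2}$)
$L{\left(D \right)} = 2 D \left(44 + D\right)$ ($L{\left(D \right)} = \left(D + 44\right) \left(D + D\right) = \left(44 + D\right) 2 D = 2 D \left(44 + D\right)$)
$E{\left(j \right)} = 1$ ($E{\left(j \right)} = \frac{2 j}{2 j} = 2 j \frac{1}{2 j} = 1$)
$E{\left(F{\left(11 \right)} \right)} - L{\left(-91 \right)} = 1 - 2 \left(-91\right) \left(44 - 91\right) = 1 - 2 \left(-91\right) \left(-47\right) = 1 - 8554 = -8553$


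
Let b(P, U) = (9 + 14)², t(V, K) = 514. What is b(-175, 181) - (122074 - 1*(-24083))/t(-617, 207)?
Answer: 125749/514 ≈ 244.65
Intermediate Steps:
b(P, U) = 529 (b(P, U) = 23² = 529)
b(-175, 181) - (122074 - 1*(-24083))/t(-617, 207) = 529 - (122074 - 1*(-24083))/514 = 529 - (122074 + 24083)/514 = 529 - 146157/514 = 125749/514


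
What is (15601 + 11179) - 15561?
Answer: 11219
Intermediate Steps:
(15601 + 11179) - 15561 = 26780 - 15561 = 11219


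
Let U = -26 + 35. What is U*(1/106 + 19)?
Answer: 18135/106 ≈ 171.08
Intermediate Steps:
U = 9
U*(1/106 + 19) = 9*(1/106 + 19) = 9*(2015/106) = 18135/106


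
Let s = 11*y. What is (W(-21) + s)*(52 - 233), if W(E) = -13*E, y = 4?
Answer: -57377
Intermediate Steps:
s = 44 (s = 11*4 = 44)
(W(-21) + s)*(52 - 233) = (-13*(-21) + 44)*(52 - 233) = (273 + 44)*(-181) = 317*(-181) = -57377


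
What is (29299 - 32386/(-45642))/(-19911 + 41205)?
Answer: 334324336/242975187 ≈ 1.3760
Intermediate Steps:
(29299 - 32386/(-45642))/(-19911 + 41205) = (29299 - 32386*(-1/45642))/21294 = (29299 + 16193/22821)*(1/21294) = (668648672/22821)*(1/21294) = 334324336/242975187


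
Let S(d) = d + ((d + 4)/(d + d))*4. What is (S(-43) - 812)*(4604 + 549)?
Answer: -189048111/43 ≈ -4.3965e+6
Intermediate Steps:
S(d) = d + 2*(4 + d)/d (S(d) = d + ((4 + d)/((2*d)))*4 = d + ((4 + d)*(1/(2*d)))*4 = d + ((4 + d)/(2*d))*4 = d + 2*(4 + d)/d)
(S(-43) - 812)*(4604 + 549) = ((2 - 43 + 8/(-43)) - 812)*(4604 + 549) = ((2 - 43 + 8*(-1/43)) - 812)*5153 = ((2 - 43 - 8/43) - 812)*5153 = (-1771/43 - 812)*5153 = -36687/43*5153 = -189048111/43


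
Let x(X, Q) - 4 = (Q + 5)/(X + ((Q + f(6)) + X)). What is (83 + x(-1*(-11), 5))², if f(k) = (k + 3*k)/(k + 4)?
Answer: 164839921/21609 ≈ 7628.3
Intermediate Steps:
f(k) = 4*k/(4 + k) (f(k) = (4*k)/(4 + k) = 4*k/(4 + k))
x(X, Q) = 4 + (5 + Q)/(12/5 + Q + 2*X) (x(X, Q) = 4 + (Q + 5)/(X + ((Q + 4*6/(4 + 6)) + X)) = 4 + (5 + Q)/(X + ((Q + 4*6/10) + X)) = 4 + (5 + Q)/(X + ((Q + 4*6*(⅒)) + X)) = 4 + (5 + Q)/(X + ((Q + 12/5) + X)) = 4 + (5 + Q)/(X + ((12/5 + Q) + X)) = 4 + (5 + Q)/(X + (12/5 + Q + X)) = 4 + (5 + Q)/(12/5 + Q + 2*X))
(83 + x(-1*(-11), 5))² = (83 + (73 + 25*5 + 40*(-1*(-11)))/(12 + 5*5 + 10*(-1*(-11))))² = (83 + (73 + 125 + 40*11)/(12 + 25 + 10*11))² = (83 + (73 + 125 + 440)/(12 + 25 + 110))² = (83 + 638/147)² = (12839/147)² = 164839921/21609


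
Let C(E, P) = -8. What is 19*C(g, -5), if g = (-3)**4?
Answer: -152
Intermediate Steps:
g = 81
19*C(g, -5) = 19*(-8) = -152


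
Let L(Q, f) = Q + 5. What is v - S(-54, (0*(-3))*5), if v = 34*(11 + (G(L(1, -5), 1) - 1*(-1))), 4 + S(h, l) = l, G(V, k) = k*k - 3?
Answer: 344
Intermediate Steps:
L(Q, f) = 5 + Q
G(V, k) = -3 + k**2 (G(V, k) = k**2 - 3 = -3 + k**2)
S(h, l) = -4 + l
v = 340 (v = 34*(11 + ((-3 + 1**2) - 1*(-1))) = 34*(11 + ((-3 + 1) + 1)) = 34*(11 + (-2 + 1)) = 34*(11 - 1) = 34*10 = 340)
v - S(-54, (0*(-3))*5) = 340 - (-4 + (0*(-3))*5) = 340 - (-4 + 0*5) = 340 - (-4 + 0) = 340 - 1*(-4) = 340 + 4 = 344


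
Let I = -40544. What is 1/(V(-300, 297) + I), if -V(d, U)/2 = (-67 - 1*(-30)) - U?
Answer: -1/39876 ≈ -2.5078e-5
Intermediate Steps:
V(d, U) = 74 + 2*U (V(d, U) = -2*((-67 - 1*(-30)) - U) = -2*((-67 + 30) - U) = -2*(-37 - U) = 74 + 2*U)
1/(V(-300, 297) + I) = 1/((74 + 2*297) - 40544) = 1/((74 + 594) - 40544) = 1/(668 - 40544) = 1/(-39876) = -1/39876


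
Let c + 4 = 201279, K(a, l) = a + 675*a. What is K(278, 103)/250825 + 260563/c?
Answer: 4127236907/2019392075 ≈ 2.0438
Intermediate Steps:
K(a, l) = 676*a
c = 201275 (c = -4 + 201279 = 201275)
K(278, 103)/250825 + 260563/c = (676*278)/250825 + 260563/201275 = 187928*(1/250825) + 260563*(1/201275) = 187928/250825 + 260563/201275 = 4127236907/2019392075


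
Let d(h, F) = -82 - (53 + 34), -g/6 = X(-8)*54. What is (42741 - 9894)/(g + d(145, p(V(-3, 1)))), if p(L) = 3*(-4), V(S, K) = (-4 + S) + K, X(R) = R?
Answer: 32847/2423 ≈ 13.556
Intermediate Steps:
V(S, K) = -4 + K + S
g = 2592 (g = -(-48)*54 = -6*(-432) = 2592)
p(L) = -12
d(h, F) = -169 (d(h, F) = -82 - 1*87 = -82 - 87 = -169)
(42741 - 9894)/(g + d(145, p(V(-3, 1)))) = (42741 - 9894)/(2592 - 169) = 32847/2423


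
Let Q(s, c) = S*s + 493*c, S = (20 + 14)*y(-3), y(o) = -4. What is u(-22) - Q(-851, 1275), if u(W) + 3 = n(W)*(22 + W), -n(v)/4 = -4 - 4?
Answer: -744314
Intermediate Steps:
n(v) = 32 (n(v) = -4*(-4 - 4) = -4*(-8) = 32)
u(W) = 701 + 32*W (u(W) = -3 + 32*(22 + W) = -3 + (704 + 32*W) = 701 + 32*W)
S = -136 (S = (20 + 14)*(-4) = 34*(-4) = -136)
Q(s, c) = -136*s + 493*c
u(-22) - Q(-851, 1275) = (701 + 32*(-22)) - (-136*(-851) + 493*1275) = (701 - 704) - (115736 + 628575) = -3 - 1*744311 = -3 - 744311 = -744314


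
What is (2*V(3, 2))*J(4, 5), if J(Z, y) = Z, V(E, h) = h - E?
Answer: -8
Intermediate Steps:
(2*V(3, 2))*J(4, 5) = (2*(2 - 1*3))*4 = (2*(2 - 3))*4 = (2*(-1))*4 = -2*4 = -8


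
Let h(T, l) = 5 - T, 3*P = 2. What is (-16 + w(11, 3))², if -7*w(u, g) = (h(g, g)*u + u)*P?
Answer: 17956/49 ≈ 366.45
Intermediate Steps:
P = ⅔ (P = (⅓)*2 = ⅔ ≈ 0.66667)
w(u, g) = -2*u/21 - 2*u*(5 - g)/21 (w(u, g) = -((5 - g)*u + u)*2/(7*3) = -(u*(5 - g) + u)*2/(7*3) = -(u + u*(5 - g))*2/(7*3) = -(2*u/3 + 2*u*(5 - g)/3)/7 = -2*u/21 - 2*u*(5 - g)/21)
(-16 + w(11, 3))² = (-16 + (2/21)*11*(-6 + 3))² = (-16 + (2/21)*11*(-3))² = (-16 - 22/7)² = (-134/7)² = 17956/49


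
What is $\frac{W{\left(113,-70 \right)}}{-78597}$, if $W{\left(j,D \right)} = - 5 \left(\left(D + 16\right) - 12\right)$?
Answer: $- \frac{110}{26199} \approx -0.0041986$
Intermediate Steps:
$W{\left(j,D \right)} = -20 - 5 D$ ($W{\left(j,D \right)} = - 5 \left(\left(16 + D\right) - 12\right) = - 5 \left(4 + D\right) = -20 - 5 D$)
$\frac{W{\left(113,-70 \right)}}{-78597} = \frac{-20 - -350}{-78597} = \left(-20 + 350\right) \left(- \frac{1}{78597}\right) = 330 \left(- \frac{1}{78597}\right) = - \frac{110}{26199}$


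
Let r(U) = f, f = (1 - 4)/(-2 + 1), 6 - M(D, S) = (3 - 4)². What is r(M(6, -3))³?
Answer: 27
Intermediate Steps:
M(D, S) = 5 (M(D, S) = 6 - (3 - 4)² = 6 - 1*(-1)² = 6 - 1*1 = 6 - 1 = 5)
f = 3 (f = -3/(-1) = -3*(-1) = 3)
r(U) = 3
r(M(6, -3))³ = 3³ = 27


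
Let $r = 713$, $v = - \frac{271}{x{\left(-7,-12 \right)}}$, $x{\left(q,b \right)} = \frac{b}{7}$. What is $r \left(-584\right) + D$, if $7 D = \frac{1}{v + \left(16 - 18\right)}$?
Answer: $- \frac{5459315500}{13111} \approx -4.1639 \cdot 10^{5}$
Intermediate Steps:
$x{\left(q,b \right)} = \frac{b}{7}$ ($x{\left(q,b \right)} = b \frac{1}{7} = \frac{b}{7}$)
$v = \frac{1897}{12}$ ($v = - \frac{271}{\frac{1}{7} \left(-12\right)} = - \frac{271}{- \frac{12}{7}} = \left(-271\right) \left(- \frac{7}{12}\right) = \frac{1897}{12} \approx 158.08$)
$D = \frac{12}{13111}$ ($D = \frac{1}{7 \left(\frac{1897}{12} + \left(16 - 18\right)\right)} = \frac{1}{7 \left(\frac{1897}{12} - 2\right)} = \frac{1}{7 \cdot \frac{1873}{12}} = \frac{1}{7} \cdot \frac{12}{1873} = \frac{12}{13111} \approx 0.00091526$)
$r \left(-584\right) + D = 713 \left(-584\right) + \frac{12}{13111} = -416392 + \frac{12}{13111} = - \frac{5459315500}{13111}$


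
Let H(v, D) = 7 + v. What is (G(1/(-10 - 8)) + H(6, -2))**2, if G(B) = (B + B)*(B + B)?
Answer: 1110916/6561 ≈ 169.32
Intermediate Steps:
G(B) = 4*B**2 (G(B) = (2*B)*(2*B) = 4*B**2)
(G(1/(-10 - 8)) + H(6, -2))**2 = (4*(1/(-10 - 8))**2 + (7 + 6))**2 = (4*(1/(-18))**2 + 13)**2 = (4*(-1/18)**2 + 13)**2 = (4*(1/324) + 13)**2 = (1/81 + 13)**2 = (1054/81)**2 = 1110916/6561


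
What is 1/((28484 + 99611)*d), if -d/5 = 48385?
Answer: -1/30989382875 ≈ -3.2269e-11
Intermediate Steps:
d = -241925 (d = -5*48385 = -241925)
1/((28484 + 99611)*d) = 1/((28484 + 99611)*(-241925)) = -1/241925/128095 = (1/128095)*(-1/241925) = -1/30989382875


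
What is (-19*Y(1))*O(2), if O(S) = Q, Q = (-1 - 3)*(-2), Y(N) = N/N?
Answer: -152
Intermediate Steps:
Y(N) = 1
Q = 8 (Q = -4*(-2) = 8)
O(S) = 8
(-19*Y(1))*O(2) = -19*1*8 = -19*8 = -152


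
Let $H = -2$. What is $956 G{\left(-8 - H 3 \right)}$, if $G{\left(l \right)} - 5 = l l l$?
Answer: $-2868$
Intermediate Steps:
$G{\left(l \right)} = 5 + l^{3}$ ($G{\left(l \right)} = 5 + l l l = 5 + l^{2} l = 5 + l^{3}$)
$956 G{\left(-8 - H 3 \right)} = 956 \left(5 + \left(-8 - \left(-2\right) 3\right)^{3}\right) = 956 \left(5 + \left(-8 - -6\right)^{3}\right) = 956 \left(5 + \left(-8 + 6\right)^{3}\right) = 956 \left(5 + \left(-2\right)^{3}\right) = 956 \left(5 - 8\right) = 956 \left(-3\right) = -2868$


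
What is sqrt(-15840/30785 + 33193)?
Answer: sqrt(1258282280881)/6157 ≈ 182.19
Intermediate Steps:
sqrt(-15840/30785 + 33193) = sqrt(-15840*1/30785 + 33193) = sqrt(-3168/6157 + 33193) = sqrt(204366133/6157) = sqrt(1258282280881)/6157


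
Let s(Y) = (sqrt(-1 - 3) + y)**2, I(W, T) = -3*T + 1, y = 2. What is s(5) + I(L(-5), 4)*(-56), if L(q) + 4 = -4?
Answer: 616 + 8*I ≈ 616.0 + 8.0*I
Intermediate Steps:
L(q) = -8 (L(q) = -4 - 4 = -8)
I(W, T) = 1 - 3*T
s(Y) = (2 + 2*I)**2 (s(Y) = (sqrt(-1 - 3) + 2)**2 = (sqrt(-4) + 2)**2 = (2*I + 2)**2 = (2 + 2*I)**2)
s(5) + I(L(-5), 4)*(-56) = 8*I + (1 - 3*4)*(-56) = 8*I + (1 - 12)*(-56) = 8*I - 11*(-56) = 8*I + 616 = 616 + 8*I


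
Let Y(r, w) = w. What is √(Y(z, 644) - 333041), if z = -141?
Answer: 3*I*√36933 ≈ 576.54*I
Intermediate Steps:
√(Y(z, 644) - 333041) = √(644 - 333041) = √(-332397) = 3*I*√36933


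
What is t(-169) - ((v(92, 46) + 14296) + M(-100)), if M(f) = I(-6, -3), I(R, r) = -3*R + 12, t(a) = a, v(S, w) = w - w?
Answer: -14495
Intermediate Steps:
v(S, w) = 0
I(R, r) = 12 - 3*R
M(f) = 30 (M(f) = 12 - 3*(-6) = 12 + 18 = 30)
t(-169) - ((v(92, 46) + 14296) + M(-100)) = -169 - ((0 + 14296) + 30) = -169 - (14296 + 30) = -169 - 1*14326 = -169 - 14326 = -14495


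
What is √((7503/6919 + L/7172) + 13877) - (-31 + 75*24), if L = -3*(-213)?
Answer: -1769 + √70608042901562111/2255594 ≈ -1651.2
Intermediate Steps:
L = 639
√((7503/6919 + L/7172) + 13877) - (-31 + 75*24) = √((7503/6919 + 639/7172) + 13877) - (-31 + 75*24) = √((7503*(1/6919) + 639*(1/7172)) + 13877) - (-31 + 1800) = √((7503/6919 + 639/7172) + 13877) - 1*1769 = √(5293887/4511188 + 13877) - 1769 = √(62607049763/4511188) - 1769 = √70608042901562111/2255594 - 1769 = -1769 + √70608042901562111/2255594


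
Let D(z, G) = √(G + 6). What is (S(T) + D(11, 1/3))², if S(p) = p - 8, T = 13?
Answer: (15 + √57)²/9 ≈ 56.499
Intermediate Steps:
D(z, G) = √(6 + G)
S(p) = -8 + p
(S(T) + D(11, 1/3))² = ((-8 + 13) + √(6 + 1/3))² = (5 + √(6 + ⅓))² = (5 + √(19/3))² = (5 + √57/3)²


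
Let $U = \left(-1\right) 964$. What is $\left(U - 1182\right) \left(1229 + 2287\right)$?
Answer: $-7545336$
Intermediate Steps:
$U = -964$
$\left(U - 1182\right) \left(1229 + 2287\right) = \left(-964 - 1182\right) \left(1229 + 2287\right) = \left(-2146\right) 3516 = -7545336$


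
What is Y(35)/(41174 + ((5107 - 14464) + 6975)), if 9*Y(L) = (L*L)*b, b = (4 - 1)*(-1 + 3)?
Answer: 1225/58188 ≈ 0.021052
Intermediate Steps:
b = 6 (b = 3*2 = 6)
Y(L) = 2*L**2/3 (Y(L) = ((L*L)*6)/9 = (L**2*6)/9 = (6*L**2)/9 = 2*L**2/3)
Y(35)/(41174 + ((5107 - 14464) + 6975)) = ((2/3)*35**2)/(41174 + ((5107 - 14464) + 6975)) = ((2/3)*1225)/(41174 + (-9357 + 6975)) = 2450/(3*(41174 - 2382)) = (2450/3)/38792 = (2450/3)*(1/38792) = 1225/58188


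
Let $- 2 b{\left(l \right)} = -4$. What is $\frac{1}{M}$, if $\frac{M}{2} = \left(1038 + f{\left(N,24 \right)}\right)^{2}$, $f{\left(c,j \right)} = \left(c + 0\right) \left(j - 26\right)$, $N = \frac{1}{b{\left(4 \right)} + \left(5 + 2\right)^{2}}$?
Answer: $\frac{2601}{5604440192} \approx 4.641 \cdot 10^{-7}$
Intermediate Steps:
$b{\left(l \right)} = 2$ ($b{\left(l \right)} = \left(- \frac{1}{2}\right) \left(-4\right) = 2$)
$N = \frac{1}{51}$ ($N = \frac{1}{2 + \left(5 + 2\right)^{2}} = \frac{1}{2 + 7^{2}} = \frac{1}{2 + 49} = \frac{1}{51} \approx 0.019608$)
$f{\left(c,j \right)} = c \left(-26 + j\right)$
$M = \frac{5604440192}{2601}$ ($M = 2 \left(1038 + \frac{-26 + 24}{51}\right)^{2} = 2 \left(1038 + \frac{1}{51} \left(-2\right)\right)^{2} = 2 \left(1038 - \frac{2}{51}\right)^{2} = 2 \left(\frac{52936}{51}\right)^{2} = 2 \cdot \frac{2802220096}{2601} = \frac{5604440192}{2601} \approx 2.1547 \cdot 10^{6}$)
$\frac{1}{M} = \frac{1}{\frac{5604440192}{2601}} = \frac{2601}{5604440192}$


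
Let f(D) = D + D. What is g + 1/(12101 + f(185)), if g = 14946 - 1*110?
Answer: 185019757/12471 ≈ 14836.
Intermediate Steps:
f(D) = 2*D
g = 14836 (g = 14946 - 110 = 14836)
g + 1/(12101 + f(185)) = 14836 + 1/(12101 + 2*185) = 14836 + 1/(12101 + 370) = 14836 + 1/12471 = 185019757/12471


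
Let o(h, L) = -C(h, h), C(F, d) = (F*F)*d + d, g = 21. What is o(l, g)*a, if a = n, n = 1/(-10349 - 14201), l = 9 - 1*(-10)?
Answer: 3439/12275 ≈ 0.28016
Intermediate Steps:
l = 19 (l = 9 + 10 = 19)
C(F, d) = d + d*F² (C(F, d) = F²*d + d = d*F² + d = d + d*F²)
n = -1/24550 (n = 1/(-24550) = -1/24550 ≈ -4.0733e-5)
o(h, L) = -h*(1 + h²)
a = -1/24550 ≈ -4.0733e-5
o(l, g)*a = (-1*19 - 1*19³)*(-1/24550) = (-19 - 1*6859)*(-1/24550) = (-19 - 6859)*(-1/24550) = -6878*(-1/24550) = 3439/12275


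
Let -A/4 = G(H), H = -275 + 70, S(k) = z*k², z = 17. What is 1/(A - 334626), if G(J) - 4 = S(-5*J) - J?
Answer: -1/71777962 ≈ -1.3932e-8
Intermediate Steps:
S(k) = 17*k²
H = -205
G(J) = 4 - J + 425*J² (G(J) = 4 + (17*(-5*J)² - J) = 4 + (17*(25*J²) - J) = 4 + (425*J² - J) = 4 + (-J + 425*J²) = 4 - J + 425*J²)
A = -71443336 (A = -4*(4 - 1*(-205) + 425*(-205)²) = -4*(4 + 205 + 425*42025) = -4*(4 + 205 + 17860625) = -4*17860834 = -71443336)
1/(A - 334626) = 1/(-71443336 - 334626) = 1/(-71777962) = -1/71777962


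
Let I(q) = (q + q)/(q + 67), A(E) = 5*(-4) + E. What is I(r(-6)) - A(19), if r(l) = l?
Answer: 49/61 ≈ 0.80328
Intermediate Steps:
A(E) = -20 + E
I(q) = 2*q/(67 + q) (I(q) = (2*q)/(67 + q) = 2*q/(67 + q))
I(r(-6)) - A(19) = 2*(-6)/(67 - 6) - (-20 + 19) = 2*(-6)/61 - 1*(-1) = 2*(-6)*(1/61) + 1 = -12/61 + 1 = 49/61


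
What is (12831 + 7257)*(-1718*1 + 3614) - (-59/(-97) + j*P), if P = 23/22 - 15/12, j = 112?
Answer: 40638690611/1067 ≈ 3.8087e+7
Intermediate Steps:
P = -9/44 (P = 23*(1/22) - 15*1/12 = 23/22 - 5/4 = -9/44 ≈ -0.20455)
(12831 + 7257)*(-1718*1 + 3614) - (-59/(-97) + j*P) = (12831 + 7257)*(-1718*1 + 3614) - (-59/(-97) + 112*(-9/44)) = 20088*(-1718 + 3614) - (-59*(-1/97) - 252/11) = 20088*1896 - (59/97 - 252/11) = 38086848 - 1*(-23795/1067) = 38086848 + 23795/1067 = 40638690611/1067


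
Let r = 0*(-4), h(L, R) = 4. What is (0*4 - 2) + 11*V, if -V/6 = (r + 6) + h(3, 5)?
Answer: -662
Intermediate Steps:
r = 0
V = -60 (V = -6*((0 + 6) + 4) = -6*(6 + 4) = -6*10 = -60)
(0*4 - 2) + 11*V = (0*4 - 2) + 11*(-60) = (0 - 2) - 660 = -2 - 660 = -662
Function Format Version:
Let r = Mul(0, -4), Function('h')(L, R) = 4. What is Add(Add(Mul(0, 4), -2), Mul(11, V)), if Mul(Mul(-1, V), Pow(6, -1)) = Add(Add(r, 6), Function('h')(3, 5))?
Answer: -662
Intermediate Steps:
r = 0
V = -60 (V = Mul(-6, Add(Add(0, 6), 4)) = Mul(-6, Add(6, 4)) = Mul(-6, 10) = -60)
Add(Add(Mul(0, 4), -2), Mul(11, V)) = Add(Add(Mul(0, 4), -2), Mul(11, -60)) = Add(Add(0, -2), -660) = Add(-2, -660) = -662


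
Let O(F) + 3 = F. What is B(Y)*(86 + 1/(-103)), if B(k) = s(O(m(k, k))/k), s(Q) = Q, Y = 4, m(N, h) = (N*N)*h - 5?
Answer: 123998/103 ≈ 1203.9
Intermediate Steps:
m(N, h) = -5 + h*N² (m(N, h) = N²*h - 5 = h*N² - 5 = -5 + h*N²)
O(F) = -3 + F
B(k) = (-8 + k³)/k (B(k) = (-3 + (-5 + k*k²))/k = (-3 + (-5 + k³))/k = (-8 + k³)/k)
B(Y)*(86 + 1/(-103)) = ((-8 + 4³)/4)*(86 + 1/(-103)) = ((-8 + 64)/4)*(86 - 1/103) = ((¼)*56)*(8857/103) = 14*(8857/103) = 123998/103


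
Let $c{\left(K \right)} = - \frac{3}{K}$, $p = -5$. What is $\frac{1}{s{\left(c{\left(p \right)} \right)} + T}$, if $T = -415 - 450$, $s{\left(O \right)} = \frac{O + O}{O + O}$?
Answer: $- \frac{1}{864} \approx -0.0011574$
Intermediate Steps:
$s{\left(O \right)} = 1$ ($s{\left(O \right)} = \frac{2 O}{2 O} = 2 O \frac{1}{2 O} = 1$)
$T = -865$ ($T = -415 - 450 = -865$)
$\frac{1}{s{\left(c{\left(p \right)} \right)} + T} = \frac{1}{1 - 865} = \frac{1}{-864} = - \frac{1}{864}$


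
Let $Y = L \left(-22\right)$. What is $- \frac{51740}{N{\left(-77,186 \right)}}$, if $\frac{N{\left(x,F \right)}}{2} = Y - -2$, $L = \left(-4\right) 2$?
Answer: $- \frac{12935}{89} \approx -145.34$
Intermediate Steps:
$L = -8$
$Y = 176$ ($Y = \left(-8\right) \left(-22\right) = 176$)
$N{\left(x,F \right)} = 356$ ($N{\left(x,F \right)} = 2 \left(176 - -2\right) = 2 \left(176 + 2\right) = 2 \cdot 178 = 356$)
$- \frac{51740}{N{\left(-77,186 \right)}} = - \frac{51740}{356} = \left(-51740\right) \frac{1}{356} = - \frac{12935}{89}$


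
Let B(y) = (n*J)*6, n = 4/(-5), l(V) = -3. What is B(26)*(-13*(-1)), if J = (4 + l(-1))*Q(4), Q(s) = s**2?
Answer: -4992/5 ≈ -998.40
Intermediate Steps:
n = -4/5 (n = 4*(-1/5) = -4/5 ≈ -0.80000)
J = 16 (J = (4 - 3)*4**2 = 1*16 = 16)
B(y) = -384/5 (B(y) = -4/5*16*6 = -64/5*6 = -384/5)
B(26)*(-13*(-1)) = -(-4992)*(-1)/5 = -384/5*13 = -4992/5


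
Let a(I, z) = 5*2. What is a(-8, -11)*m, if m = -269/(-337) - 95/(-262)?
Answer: 512465/44147 ≈ 11.608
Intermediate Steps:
a(I, z) = 10
m = 102493/88294 (m = -269*(-1/337) - 95*(-1/262) = 269/337 + 95/262 = 102493/88294 ≈ 1.1608)
a(-8, -11)*m = 10*(102493/88294) = 512465/44147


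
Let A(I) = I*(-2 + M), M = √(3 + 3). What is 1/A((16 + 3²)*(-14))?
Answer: -1/350 - √6/700 ≈ -0.0063564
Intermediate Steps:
M = √6 ≈ 2.4495
A(I) = I*(-2 + √6)
1/A((16 + 3²)*(-14)) = 1/(((16 + 3²)*(-14))*(-2 + √6)) = 1/(((16 + 9)*(-14))*(-2 + √6)) = 1/((25*(-14))*(-2 + √6)) = 1/(-350*(-2 + √6)) = 1/(700 - 350*√6)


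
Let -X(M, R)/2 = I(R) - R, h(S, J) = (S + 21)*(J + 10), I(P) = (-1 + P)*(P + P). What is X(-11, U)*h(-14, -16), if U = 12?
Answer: 21168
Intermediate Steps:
I(P) = 2*P*(-1 + P) (I(P) = (-1 + P)*(2*P) = 2*P*(-1 + P))
h(S, J) = (10 + J)*(21 + S) (h(S, J) = (21 + S)*(10 + J) = (10 + J)*(21 + S))
X(M, R) = 2*R - 4*R*(-1 + R) (X(M, R) = -2*(2*R*(-1 + R) - R) = -2*(-R + 2*R*(-1 + R)) = 2*R - 4*R*(-1 + R))
X(-11, U)*h(-14, -16) = (2*12*(3 - 2*12))*(210 + 10*(-14) + 21*(-16) - 16*(-14)) = (2*12*(3 - 24))*(210 - 140 - 336 + 224) = (2*12*(-21))*(-42) = -504*(-42) = 21168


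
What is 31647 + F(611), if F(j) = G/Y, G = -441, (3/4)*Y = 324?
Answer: 1519007/48 ≈ 31646.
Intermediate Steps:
Y = 432 (Y = (4/3)*324 = 432)
F(j) = -49/48 (F(j) = -441/432 = -441*1/432 = -49/48)
31647 + F(611) = 31647 - 49/48 = 1519007/48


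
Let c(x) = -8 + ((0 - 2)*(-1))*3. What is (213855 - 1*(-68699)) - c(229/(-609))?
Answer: 282556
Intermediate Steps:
c(x) = -2 (c(x) = -8 - 2*(-1)*3 = -8 + 2*3 = -8 + 6 = -2)
(213855 - 1*(-68699)) - c(229/(-609)) = (213855 - 1*(-68699)) - 1*(-2) = (213855 + 68699) + 2 = 282554 + 2 = 282556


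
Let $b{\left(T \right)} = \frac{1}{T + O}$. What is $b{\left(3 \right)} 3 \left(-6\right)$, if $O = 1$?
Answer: $- \frac{9}{2} \approx -4.5$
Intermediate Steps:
$b{\left(T \right)} = \frac{1}{1 + T}$ ($b{\left(T \right)} = \frac{1}{T + 1} = \frac{1}{1 + T}$)
$b{\left(3 \right)} 3 \left(-6\right) = \frac{1}{1 + 3} \cdot 3 \left(-6\right) = \frac{1}{4} \cdot 3 \left(-6\right) = \frac{3}{4} \left(-6\right) = - \frac{9}{2}$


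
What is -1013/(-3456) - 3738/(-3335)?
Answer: 16296883/11525760 ≈ 1.4140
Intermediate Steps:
-1013/(-3456) - 3738/(-3335) = -1013*(-1/3456) - 3738*(-1/3335) = 1013/3456 + 3738/3335 = 16296883/11525760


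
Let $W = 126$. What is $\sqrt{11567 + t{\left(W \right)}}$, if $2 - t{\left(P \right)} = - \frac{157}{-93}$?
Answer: $\frac{4 \sqrt{6252855}}{93} \approx 107.55$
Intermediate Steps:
$t{\left(P \right)} = \frac{29}{93}$ ($t{\left(P \right)} = 2 - - \frac{157}{-93} = 2 - \left(-157\right) \left(- \frac{1}{93}\right) = 2 - \frac{157}{93} = \frac{29}{93}$)
$\sqrt{11567 + t{\left(W \right)}} = \sqrt{11567 + \frac{29}{93}} = \sqrt{\frac{1075760}{93}} = \frac{4 \sqrt{6252855}}{93}$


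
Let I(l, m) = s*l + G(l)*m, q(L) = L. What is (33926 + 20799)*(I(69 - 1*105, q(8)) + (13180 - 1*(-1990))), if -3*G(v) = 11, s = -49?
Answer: 2775323650/3 ≈ 9.2511e+8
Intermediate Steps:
G(v) = -11/3 (G(v) = -⅓*11 = -11/3)
I(l, m) = -49*l - 11*m/3
(33926 + 20799)*(I(69 - 1*105, q(8)) + (13180 - 1*(-1990))) = (33926 + 20799)*((-49*(69 - 1*105) - 11/3*8) + (13180 - 1*(-1990))) = 54725*((-49*(69 - 105) - 88/3) + (13180 + 1990)) = 54725*((-49*(-36) - 88/3) + 15170) = 54725*((1764 - 88/3) + 15170) = 54725*(5204/3 + 15170) = 54725*(50714/3) = 2775323650/3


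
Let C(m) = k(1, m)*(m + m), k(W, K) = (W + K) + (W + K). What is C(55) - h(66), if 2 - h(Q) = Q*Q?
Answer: 16674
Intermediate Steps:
h(Q) = 2 - Q**2 (h(Q) = 2 - Q*Q = 2 - Q**2)
k(W, K) = 2*K + 2*W (k(W, K) = (K + W) + (K + W) = 2*K + 2*W)
C(m) = 2*m*(2 + 2*m) (C(m) = (2*m + 2*1)*(m + m) = (2*m + 2)*(2*m) = (2 + 2*m)*(2*m) = 2*m*(2 + 2*m))
C(55) - h(66) = 4*55*(1 + 55) - (2 - 1*66**2) = 4*55*56 - (2 - 1*4356) = 12320 - (2 - 4356) = 12320 - 1*(-4354) = 12320 + 4354 = 16674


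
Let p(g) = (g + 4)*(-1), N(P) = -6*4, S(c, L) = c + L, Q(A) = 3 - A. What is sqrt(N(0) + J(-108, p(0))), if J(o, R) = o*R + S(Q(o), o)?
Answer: sqrt(411) ≈ 20.273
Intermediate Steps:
S(c, L) = L + c
N(P) = -24
p(g) = -4 - g (p(g) = (4 + g)*(-1) = -4 - g)
J(o, R) = 3 + R*o (J(o, R) = o*R + (o + (3 - o)) = R*o + 3 = 3 + R*o)
sqrt(N(0) + J(-108, p(0))) = sqrt(-24 + (3 + (-4 - 1*0)*(-108))) = sqrt(-24 + (3 + (-4 + 0)*(-108))) = sqrt(-24 + (3 - 4*(-108))) = sqrt(-24 + (3 + 432)) = sqrt(-24 + 435) = sqrt(411)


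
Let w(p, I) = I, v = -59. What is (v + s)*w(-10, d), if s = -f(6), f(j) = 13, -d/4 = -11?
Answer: -3168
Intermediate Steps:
d = 44 (d = -4*(-11) = 44)
s = -13 (s = -1*13 = -13)
(v + s)*w(-10, d) = (-59 - 13)*44 = -72*44 = -3168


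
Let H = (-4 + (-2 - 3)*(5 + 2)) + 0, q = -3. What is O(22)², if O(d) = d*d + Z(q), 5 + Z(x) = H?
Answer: 193600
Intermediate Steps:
H = -39 (H = (-4 - 5*7) + 0 = (-4 - 35) + 0 = -39 + 0 = -39)
Z(x) = -44 (Z(x) = -5 - 39 = -44)
O(d) = -44 + d² (O(d) = d*d - 44 = d² - 44 = -44 + d²)
O(22)² = (-44 + 22²)² = (-44 + 484)² = 440² = 193600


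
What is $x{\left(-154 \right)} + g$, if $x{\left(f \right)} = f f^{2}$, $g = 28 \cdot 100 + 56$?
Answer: $-3649408$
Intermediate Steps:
$g = 2856$ ($g = 2800 + 56 = 2856$)
$x{\left(f \right)} = f^{3}$
$x{\left(-154 \right)} + g = \left(-154\right)^{3} + 2856 = -3652264 + 2856 = -3649408$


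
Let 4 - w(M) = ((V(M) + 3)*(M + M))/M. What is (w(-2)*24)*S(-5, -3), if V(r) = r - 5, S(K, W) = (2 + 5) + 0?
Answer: 2016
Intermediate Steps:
S(K, W) = 7 (S(K, W) = 7 + 0 = 7)
V(r) = -5 + r
w(M) = 8 - 2*M (w(M) = 4 - ((-5 + M) + 3)*(M + M)/M = 4 - (-2 + M)*(2*M)/M = 4 - 2*M*(-2 + M)/M = 4 - (-4 + 2*M) = 4 + (4 - 2*M) = 8 - 2*M)
(w(-2)*24)*S(-5, -3) = ((8 - 2*(-2))*24)*7 = ((8 + 4)*24)*7 = (12*24)*7 = 288*7 = 2016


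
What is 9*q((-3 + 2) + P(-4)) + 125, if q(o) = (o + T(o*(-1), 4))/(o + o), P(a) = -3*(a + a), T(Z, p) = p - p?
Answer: 259/2 ≈ 129.50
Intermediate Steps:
T(Z, p) = 0
P(a) = -6*a
q(o) = ½ (q(o) = (o + 0)/(o + o) = o/((2*o)) = o*(1/(2*o)) = ½)
9*q((-3 + 2) + P(-4)) + 125 = 9*(½) + 125 = 9/2 + 125 = 259/2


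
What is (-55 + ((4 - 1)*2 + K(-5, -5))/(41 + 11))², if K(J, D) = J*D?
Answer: 8003241/2704 ≈ 2959.8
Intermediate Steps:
K(J, D) = D*J
(-55 + ((4 - 1)*2 + K(-5, -5))/(41 + 11))² = (-55 + ((4 - 1)*2 - 5*(-5))/(41 + 11))² = (-55 + (3*2 + 25)/52)² = (-55 + (6 + 25)*(1/52))² = (-55 + 31*(1/52))² = (-55 + 31/52)² = (-2829/52)² = 8003241/2704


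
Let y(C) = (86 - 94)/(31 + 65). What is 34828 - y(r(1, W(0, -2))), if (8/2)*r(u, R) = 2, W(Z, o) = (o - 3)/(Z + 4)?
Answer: 417937/12 ≈ 34828.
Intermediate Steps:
W(Z, o) = (-3 + o)/(4 + Z)
r(u, R) = ½ (r(u, R) = (¼)*2 = ½)
y(C) = -1/12 (y(C) = -8/96 = -8*1/96 = -1/12)
34828 - y(r(1, W(0, -2))) = 34828 - 1*(-1/12) = 34828 + 1/12 = 417937/12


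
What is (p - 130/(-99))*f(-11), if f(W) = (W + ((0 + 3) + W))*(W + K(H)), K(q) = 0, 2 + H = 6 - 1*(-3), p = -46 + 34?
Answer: -20102/9 ≈ -2233.6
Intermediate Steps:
p = -12
H = 7 (H = -2 + (6 - 1*(-3)) = -2 + (6 + 3) = -2 + 9 = 7)
f(W) = W*(3 + 2*W) (f(W) = (W + ((0 + 3) + W))*(W + 0) = (W + (3 + W))*W = (3 + 2*W)*W = W*(3 + 2*W))
(p - 130/(-99))*f(-11) = (-12 - 130/(-99))*(-11*(3 + 2*(-11))) = (-12 - 130*(-1/99))*(-11*(3 - 22)) = (-12 + 130/99)*(-11*(-19)) = -1058/99*209 = -20102/9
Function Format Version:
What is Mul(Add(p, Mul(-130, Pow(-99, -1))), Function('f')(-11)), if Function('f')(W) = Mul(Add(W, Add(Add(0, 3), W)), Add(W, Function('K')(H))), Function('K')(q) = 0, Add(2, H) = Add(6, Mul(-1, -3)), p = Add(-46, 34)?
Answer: Rational(-20102, 9) ≈ -2233.6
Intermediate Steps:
p = -12
H = 7 (H = Add(-2, Add(6, Mul(-1, -3))) = Add(-2, Add(6, 3)) = Add(-2, 9) = 7)
Function('f')(W) = Mul(W, Add(3, Mul(2, W))) (Function('f')(W) = Mul(Add(W, Add(Add(0, 3), W)), Add(W, 0)) = Mul(Add(W, Add(3, W)), W) = Mul(Add(3, Mul(2, W)), W) = Mul(W, Add(3, Mul(2, W))))
Mul(Add(p, Mul(-130, Pow(-99, -1))), Function('f')(-11)) = Mul(Add(-12, Mul(-130, Pow(-99, -1))), Mul(-11, Add(3, Mul(2, -11)))) = Mul(Add(-12, Mul(-130, Rational(-1, 99))), Mul(-11, Add(3, -22))) = Mul(Add(-12, Rational(130, 99)), Mul(-11, -19)) = Mul(Rational(-1058, 99), 209) = Rational(-20102, 9)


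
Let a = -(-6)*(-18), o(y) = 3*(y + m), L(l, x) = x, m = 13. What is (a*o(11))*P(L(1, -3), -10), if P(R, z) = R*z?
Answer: -233280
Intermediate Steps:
o(y) = 39 + 3*y (o(y) = 3*(y + 13) = 3*(13 + y) = 39 + 3*y)
a = -108 (a = -1*108 = -108)
(a*o(11))*P(L(1, -3), -10) = (-108*(39 + 3*11))*(-3*(-10)) = -108*(39 + 33)*30 = -108*72*30 = -7776*30 = -233280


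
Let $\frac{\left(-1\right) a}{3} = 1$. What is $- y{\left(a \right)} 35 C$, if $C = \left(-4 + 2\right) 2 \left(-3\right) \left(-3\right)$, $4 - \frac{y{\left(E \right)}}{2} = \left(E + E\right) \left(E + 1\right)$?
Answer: $-20160$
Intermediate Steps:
$a = -3$ ($a = \left(-3\right) 1 = -3$)
$y{\left(E \right)} = 8 - 4 E \left(1 + E\right)$ ($y{\left(E \right)} = 8 - 2 \left(E + E\right) \left(E + 1\right) = 8 - 2 \cdot 2 E \left(1 + E\right) = 8 - 4 E \left(1 + E\right)$)
$C = -36$ ($C = - 2 \left(\left(-6\right) \left(-3\right)\right) = \left(-2\right) 18 = -36$)
$- y{\left(a \right)} 35 C = - \left(8 - -12 - 4 \left(-3\right)^{2}\right) 35 \left(-36\right) = - \left(8 + 12 - 36\right) 35 \left(-36\right) = - \left(-16\right) 35 \left(-36\right) = - \left(-560\right) \left(-36\right) = \left(-1\right) 20160 = -20160$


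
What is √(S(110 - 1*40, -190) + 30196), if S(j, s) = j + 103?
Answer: √30369 ≈ 174.27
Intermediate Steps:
S(j, s) = 103 + j
√(S(110 - 1*40, -190) + 30196) = √((103 + (110 - 1*40)) + 30196) = √((103 + (110 - 40)) + 30196) = √((103 + 70) + 30196) = √(173 + 30196) = √30369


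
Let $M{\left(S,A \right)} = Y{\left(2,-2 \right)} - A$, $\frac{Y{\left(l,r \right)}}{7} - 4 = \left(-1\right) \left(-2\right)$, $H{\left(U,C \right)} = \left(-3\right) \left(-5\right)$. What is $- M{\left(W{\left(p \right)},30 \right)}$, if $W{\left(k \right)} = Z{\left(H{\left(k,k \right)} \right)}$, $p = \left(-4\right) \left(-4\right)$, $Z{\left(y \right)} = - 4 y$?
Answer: $-12$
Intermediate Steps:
$H{\left(U,C \right)} = 15$
$p = 16$
$Y{\left(l,r \right)} = 42$ ($Y{\left(l,r \right)} = 28 + 7 \left(\left(-1\right) \left(-2\right)\right) = 28 + 7 \cdot 2 = 28 + 14 = 42$)
$W{\left(k \right)} = -60$ ($W{\left(k \right)} = \left(-4\right) 15 = -60$)
$M{\left(S,A \right)} = 42 - A$
$- M{\left(W{\left(p \right)},30 \right)} = - (42 - 30) = \left(-1\right) 12 = -12$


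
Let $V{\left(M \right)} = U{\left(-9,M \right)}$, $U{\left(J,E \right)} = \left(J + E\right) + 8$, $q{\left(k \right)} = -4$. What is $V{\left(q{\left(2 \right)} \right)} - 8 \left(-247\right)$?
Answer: $1971$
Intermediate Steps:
$U{\left(J,E \right)} = 8 + E + J$ ($U{\left(J,E \right)} = \left(E + J\right) + 8 = 8 + E + J$)
$V{\left(M \right)} = -1 + M$ ($V{\left(M \right)} = 8 + M - 9 = -1 + M$)
$V{\left(q{\left(2 \right)} \right)} - 8 \left(-247\right) = \left(-1 - 4\right) - 8 \left(-247\right) = -5 - -1976 = -5 + 1976 = 1971$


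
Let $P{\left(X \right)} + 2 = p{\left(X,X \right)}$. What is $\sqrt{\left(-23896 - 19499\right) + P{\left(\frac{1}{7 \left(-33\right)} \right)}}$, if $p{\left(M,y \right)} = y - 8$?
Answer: $\frac{74 i \sqrt{422961}}{231} \approx 208.34 i$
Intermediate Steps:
$p{\left(M,y \right)} = -8 + y$ ($p{\left(M,y \right)} = y - 8 = -8 + y$)
$P{\left(X \right)} = -10 + X$ ($P{\left(X \right)} = -2 + \left(-8 + X\right) = -10 + X$)
$\sqrt{\left(-23896 - 19499\right) + P{\left(\frac{1}{7 \left(-33\right)} \right)}} = \sqrt{\left(-23896 - 19499\right) - \left(10 - \frac{1}{7 \left(-33\right)}\right)} = \sqrt{-43395 - \left(10 - \frac{1}{-231}\right)} = \sqrt{-43395 - \frac{2311}{231}} = \sqrt{- \frac{10026556}{231}} = \frac{74 i \sqrt{422961}}{231}$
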